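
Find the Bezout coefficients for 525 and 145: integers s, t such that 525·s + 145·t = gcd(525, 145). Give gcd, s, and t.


Euclidean algorithm on (525, 145) — divide until remainder is 0:
  525 = 3 · 145 + 90
  145 = 1 · 90 + 55
  90 = 1 · 55 + 35
  55 = 1 · 35 + 20
  35 = 1 · 20 + 15
  20 = 1 · 15 + 5
  15 = 3 · 5 + 0
gcd(525, 145) = 5.
Track Bezout coefficients alongside the remainders: start with r₀ = 525 = a·1 + b·0 (s = 1, t = 0) and r₁ = 145 = a·0 + b·1 (s = 0, t = 1); each new remainder r_{k+1} = r_{k-1} − q_k·r_k inherits s_{k+1} = s_{k-1} − q_k·s_k, t_{k+1} = t_{k-1} − q_k·t_k, so r_k = a·s_k + b·t_k at every step:
  q = 3: r = 90, s = 1 − 3·0 = 1, t = 0 − 3·1 = -3  (check: 525·1 + 145·(-3) = 90)
  q = 1: r = 55, s = 0 − 1·1 = -1, t = 1 − 1·(-3) = 4  (check: 525·(-1) + 145·4 = 55)
  q = 1: r = 35, s = 1 − 1·(-1) = 2, t = -3 − 1·4 = -7  (check: 525·2 + 145·(-7) = 35)
  q = 1: r = 20, s = -1 − 1·2 = -3, t = 4 − 1·(-7) = 11  (check: 525·(-3) + 145·11 = 20)
  q = 1: r = 15, s = 2 − 1·(-3) = 5, t = -7 − 1·11 = -18  (check: 525·5 + 145·(-18) = 15)
  q = 1: r = 5, s = -3 − 1·5 = -8, t = 11 − 1·(-18) = 29  (check: 525·(-8) + 145·29 = 5)
The row with r = 5 (the gcd) gives the Bezout coefficients s = -8, t = 29.
Result: 525 · (-8) + 145 · (29) = 5.

gcd(525, 145) = 5; s = -8, t = 29 (check: 525·(-8) + 145·29 = 5).


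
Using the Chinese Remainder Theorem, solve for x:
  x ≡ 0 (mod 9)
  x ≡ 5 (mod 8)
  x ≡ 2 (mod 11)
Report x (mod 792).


Moduli 9, 8, 11 are pairwise coprime; by CRT there is a unique solution modulo M = 9 · 8 · 11 = 792.
Solve pairwise, accumulating the modulus:
  Start with x ≡ 0 (mod 9).
  Combine with x ≡ 5 (mod 8): since gcd(9, 8) = 1, we get a unique residue mod 72.
    Write x = 0 + 9·t and substitute into x ≡ 5 (mod 8): 9·t ≡ 5 − 0 = 5 (mod 8).
    Reduce coefficients mod 8: 1·t ≡ 5 (mod 8).
    So t ≡ 5 (mod 8).
    Then x = 0 + 9·5 = 45, valid modulo lcm(9, 8) = 72: x ≡ 45 (mod 72).
  Combine with x ≡ 2 (mod 11): since gcd(72, 11) = 1, we get a unique residue mod 792.
    Write x = 45 + 72·t and substitute into x ≡ 2 (mod 11): 72·t ≡ 2 − 45 = -43 (mod 11).
    Reduce coefficients mod 11: 6·t ≡ 1 (mod 11).
    The inverse of 6 mod 11 is 2 (since 6·2 = 12 = 1·11 + 1), so t ≡ 2·1 = 2 ≡ 2 (mod 11).
    Then x = 45 + 72·2 = 189, valid modulo lcm(72, 11) = 792: x ≡ 189 (mod 792).
Verify: 189 mod 9 = 0 ✓, 189 mod 8 = 5 ✓, 189 mod 11 = 2 ✓.

x ≡ 189 (mod 792).


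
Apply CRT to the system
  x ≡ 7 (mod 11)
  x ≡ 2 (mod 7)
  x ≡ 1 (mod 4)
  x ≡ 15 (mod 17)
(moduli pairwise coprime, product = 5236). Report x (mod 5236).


Product of moduli M = 11 · 7 · 4 · 17 = 5236.
Merge one congruence at a time:
  Start: x ≡ 7 (mod 11).
  Combine with x ≡ 2 (mod 7); new modulus lcm = 77.
    Write x = 7 + 11·t and substitute into x ≡ 2 (mod 7): 11·t ≡ 2 − 7 = -5 (mod 7).
    Reduce coefficients mod 7: 4·t ≡ 2 (mod 7).
    The inverse of 4 mod 7 is 2 (since 4·2 = 8 = 1·7 + 1), so t ≡ 2·2 = 4 ≡ 4 (mod 7).
    Then x = 7 + 11·4 = 51, valid modulo lcm(11, 7) = 77: x ≡ 51 (mod 77).
  Combine with x ≡ 1 (mod 4); new modulus lcm = 308.
    Write x = 51 + 77·t and substitute into x ≡ 1 (mod 4): 77·t ≡ 1 − 51 = -50 (mod 4).
    Reduce coefficients mod 4: 1·t ≡ 2 (mod 4).
    So t ≡ 2 (mod 4).
    Then x = 51 + 77·2 = 205, valid modulo lcm(77, 4) = 308: x ≡ 205 (mod 308).
  Combine with x ≡ 15 (mod 17); new modulus lcm = 5236.
    Write x = 205 + 308·t and substitute into x ≡ 15 (mod 17): 308·t ≡ 15 − 205 = -190 (mod 17).
    Reduce coefficients mod 17: 2·t ≡ 14 (mod 17).
    The inverse of 2 mod 17 is 9 (since 2·9 = 18 = 1·17 + 1), so t ≡ 9·14 = 126 ≡ 7 (mod 17).
    Then x = 205 + 308·7 = 2361, valid modulo lcm(308, 17) = 5236: x ≡ 2361 (mod 5236).
Verify against each original: 2361 mod 11 = 7, 2361 mod 7 = 2, 2361 mod 4 = 1, 2361 mod 17 = 15.

x ≡ 2361 (mod 5236).


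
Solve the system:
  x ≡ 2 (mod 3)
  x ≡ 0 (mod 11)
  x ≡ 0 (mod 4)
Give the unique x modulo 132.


Moduli 3, 11, 4 are pairwise coprime; by CRT there is a unique solution modulo M = 3 · 11 · 4 = 132.
Solve pairwise, accumulating the modulus:
  Start with x ≡ 2 (mod 3).
  Combine with x ≡ 0 (mod 11): since gcd(3, 11) = 1, we get a unique residue mod 33.
    Write x = 2 + 3·t and substitute into x ≡ 0 (mod 11): 3·t ≡ 0 − 2 = -2 (mod 11).
    Reduce coefficients mod 11: 3·t ≡ 9 (mod 11).
    The inverse of 3 mod 11 is 4 (since 3·4 = 12 = 1·11 + 1), so t ≡ 4·9 = 36 ≡ 3 (mod 11).
    Then x = 2 + 3·3 = 11, valid modulo lcm(3, 11) = 33: x ≡ 11 (mod 33).
  Combine with x ≡ 0 (mod 4): since gcd(33, 4) = 1, we get a unique residue mod 132.
    Write x = 11 + 33·t and substitute into x ≡ 0 (mod 4): 33·t ≡ 0 − 11 = -11 (mod 4).
    Reduce coefficients mod 4: 1·t ≡ 1 (mod 4).
    So t ≡ 1 (mod 4).
    Then x = 11 + 33·1 = 44, valid modulo lcm(33, 4) = 132: x ≡ 44 (mod 132).
Verify: 44 mod 3 = 2 ✓, 44 mod 11 = 0 ✓, 44 mod 4 = 0 ✓.

x ≡ 44 (mod 132).


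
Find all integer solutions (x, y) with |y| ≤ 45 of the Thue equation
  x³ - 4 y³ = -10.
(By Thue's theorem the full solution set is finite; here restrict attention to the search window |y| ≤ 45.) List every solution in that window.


The equation is x³ - 4y³ = -10. For fixed y, x³ = 4·y³ − 10, so a solution requires the RHS to be a perfect cube.
Strategy: iterate y from -45 to 45, compute RHS = 4·y³ − 10, and check whether it is a (positive or negative) perfect cube.
Check small values of y:
  y = 0: RHS = -10 is not a perfect cube.
  y = 1: RHS = -6 is not a perfect cube.
  y = -1: RHS = -14 is not a perfect cube.
  y = 2: RHS = 22 is not a perfect cube.
  y = -2: RHS = -42 is not a perfect cube.
  y = 3: RHS = 98 is not a perfect cube.
  y = -3: RHS = -118 is not a perfect cube.
Continuing the search up to |y| = 45 finds no solutions either.
No (x, y) in the scanned range satisfies the equation.

No integer solutions with |y| ≤ 45.


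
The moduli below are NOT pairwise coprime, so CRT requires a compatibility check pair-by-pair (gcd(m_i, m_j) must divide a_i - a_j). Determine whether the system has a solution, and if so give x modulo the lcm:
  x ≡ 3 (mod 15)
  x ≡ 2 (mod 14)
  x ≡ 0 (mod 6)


Moduli 15, 14, 6 are not pairwise coprime, so CRT works modulo lcm(m_i) when all pairwise compatibility conditions hold.
Pairwise compatibility: gcd(m_i, m_j) must divide a_i - a_j for every pair.
Merge one congruence at a time:
  Start: x ≡ 3 (mod 15).
  Combine with x ≡ 2 (mod 14): gcd(15, 14) = 1; 2 - 3 = -1, which IS divisible by 1, so compatible.
    Write x = 3 + 15·t and substitute into x ≡ 2 (mod 14): 15·t ≡ 2 − 3 = -1 (mod 14).
    Reduce coefficients mod 14: 1·t ≡ 13 (mod 14).
    So t ≡ 13 (mod 14).
    Then x = 3 + 15·13 = 198, valid modulo lcm(15, 14) = 210: x ≡ 198 (mod 210).
  Combine with x ≡ 0 (mod 6): gcd(210, 6) = 6; 0 - 198 = -198, which IS divisible by 6, so compatible.
    Write x = 198 + 210·t and substitute into x ≡ 0 (mod 6): 210·t ≡ 0 − 198 = -198 (mod 6).
    Divide the congruence (and modulus) by g = 6: 35·t ≡ -33 (mod 1).
    Modulo 1 every t works; take t = 0.
    Then x = 198 + 210·0 = 198, valid modulo lcm(210, 6) = 210: x ≡ 198 (mod 210).
Verify: 198 mod 15 = 3, 198 mod 14 = 2, 198 mod 6 = 0.

x ≡ 198 (mod 210).


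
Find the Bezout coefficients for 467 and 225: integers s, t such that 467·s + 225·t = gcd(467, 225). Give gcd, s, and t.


Euclidean algorithm on (467, 225) — divide until remainder is 0:
  467 = 2 · 225 + 17
  225 = 13 · 17 + 4
  17 = 4 · 4 + 1
  4 = 4 · 1 + 0
gcd(467, 225) = 1.
Track Bezout coefficients alongside the remainders: start with r₀ = 467 = a·1 + b·0 (s = 1, t = 0) and r₁ = 225 = a·0 + b·1 (s = 0, t = 1); each new remainder r_{k+1} = r_{k-1} − q_k·r_k inherits s_{k+1} = s_{k-1} − q_k·s_k, t_{k+1} = t_{k-1} − q_k·t_k, so r_k = a·s_k + b·t_k at every step:
  q = 2: r = 17, s = 1 − 2·0 = 1, t = 0 − 2·1 = -2  (check: 467·1 + 225·(-2) = 17)
  q = 13: r = 4, s = 0 − 13·1 = -13, t = 1 − 13·(-2) = 27  (check: 467·(-13) + 225·27 = 4)
  q = 4: r = 1, s = 1 − 4·(-13) = 53, t = -2 − 4·27 = -110  (check: 467·53 + 225·(-110) = 1)
The row with r = 1 (the gcd) gives the Bezout coefficients s = 53, t = -110.
Result: 467 · (53) + 225 · (-110) = 1.

gcd(467, 225) = 1; s = 53, t = -110 (check: 467·53 + 225·(-110) = 1).


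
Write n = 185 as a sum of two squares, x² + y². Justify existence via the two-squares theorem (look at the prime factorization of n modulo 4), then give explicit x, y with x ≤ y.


Step 1: Factor n = 185 = 5 · 37.
Step 2: Check the mod-4 condition on each prime factor: 5 ≡ 1 (mod 4), exponent 1; 37 ≡ 1 (mod 4), exponent 1.
All primes ≡ 3 (mod 4) appear to even exponent (or don't appear), so by the two-squares theorem n IS expressible as a sum of two squares.
Step 3: Build a representation. Here n = 5 · 37 is a product of primes ≡ 1 (mod 4). Each prime p ≡ 1 (mod 4) is itself a sum of two squares; find a² by testing p − a² for a perfect square:
  5: 5 − 1² = 4 = 2² ⇒ 5 = 1² + 2².
  37: 37 − 1² = 36 = 6² ⇒ 37 = 1² + 6².
  Combine using the Brahmagupta–Fibonacci identity (a² + b²)(c² + d²) = (ac − bd)² + (ad + bc)² = (ac + bd)² + (ad − bc)²:
  5 · 37 = 185: from (1² + 2²)(1² + 6²), take (1·1 − 2·6, 1·6 + 2·1) = (1 − 12, 6 + 2) = (-11, 8); dropping signs (only squares matter) gives (11, 8); check 11² + 8² = 121 + 64 = 185 ✓.
Step 4: Order so x ≤ y and verify: 8² + 11² = 64 + 121 = 185 = n. ✓

n = 185 = 8² + 11² (one valid representation with x ≤ y).


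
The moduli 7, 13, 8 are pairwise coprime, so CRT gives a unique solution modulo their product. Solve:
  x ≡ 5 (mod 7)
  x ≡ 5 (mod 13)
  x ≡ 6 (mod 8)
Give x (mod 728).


Moduli 7, 13, 8 are pairwise coprime; by CRT there is a unique solution modulo M = 7 · 13 · 8 = 728.
Solve pairwise, accumulating the modulus:
  Start with x ≡ 5 (mod 7).
  Combine with x ≡ 5 (mod 13): since gcd(7, 13) = 1, we get a unique residue mod 91.
    Write x = 5 + 7·t and substitute into x ≡ 5 (mod 13): 7·t ≡ 5 − 5 = 0 (mod 13).
    The inverse of 7 mod 13 is 2 (since 7·2 = 14 = 1·13 + 1), so t ≡ 2·0 = 0 ≡ 0 (mod 13).
    Then x = 5 + 7·0 = 5, valid modulo lcm(7, 13) = 91: x ≡ 5 (mod 91).
  Combine with x ≡ 6 (mod 8): since gcd(91, 8) = 1, we get a unique residue mod 728.
    Write x = 5 + 91·t and substitute into x ≡ 6 (mod 8): 91·t ≡ 6 − 5 = 1 (mod 8).
    Reduce coefficients mod 8: 3·t ≡ 1 (mod 8).
    The inverse of 3 mod 8 is 3 (since 3·3 = 9 = 1·8 + 1), so t ≡ 3·1 = 3 ≡ 3 (mod 8).
    Then x = 5 + 91·3 = 278, valid modulo lcm(91, 8) = 728: x ≡ 278 (mod 728).
Verify: 278 mod 7 = 5 ✓, 278 mod 13 = 5 ✓, 278 mod 8 = 6 ✓.

x ≡ 278 (mod 728).


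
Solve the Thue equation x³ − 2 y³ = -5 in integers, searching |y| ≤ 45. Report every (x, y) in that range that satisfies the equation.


The equation is x³ - 2y³ = -5. For fixed y, x³ = 2·y³ − 5, so a solution requires the RHS to be a perfect cube.
Strategy: iterate y from -45 to 45, compute RHS = 2·y³ − 5, and check whether it is a (positive or negative) perfect cube.
Check small values of y:
  y = 0: RHS = -5 is not a perfect cube.
  y = 1: RHS = -3 is not a perfect cube.
  y = -1: RHS = -7 is not a perfect cube.
  y = 2: RHS = 11 is not a perfect cube.
  y = -2: RHS = -21 is not a perfect cube.
  y = 3: RHS = 49 is not a perfect cube.
  y = -3: RHS = -59 is not a perfect cube.
Continuing the search up to |y| = 45 finds no solutions either.
No (x, y) in the scanned range satisfies the equation.

No integer solutions with |y| ≤ 45.


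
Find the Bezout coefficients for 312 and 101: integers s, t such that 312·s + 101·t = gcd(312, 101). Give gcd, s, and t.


Euclidean algorithm on (312, 101) — divide until remainder is 0:
  312 = 3 · 101 + 9
  101 = 11 · 9 + 2
  9 = 4 · 2 + 1
  2 = 2 · 1 + 0
gcd(312, 101) = 1.
Track Bezout coefficients alongside the remainders: start with r₀ = 312 = a·1 + b·0 (s = 1, t = 0) and r₁ = 101 = a·0 + b·1 (s = 0, t = 1); each new remainder r_{k+1} = r_{k-1} − q_k·r_k inherits s_{k+1} = s_{k-1} − q_k·s_k, t_{k+1} = t_{k-1} − q_k·t_k, so r_k = a·s_k + b·t_k at every step:
  q = 3: r = 9, s = 1 − 3·0 = 1, t = 0 − 3·1 = -3  (check: 312·1 + 101·(-3) = 9)
  q = 11: r = 2, s = 0 − 11·1 = -11, t = 1 − 11·(-3) = 34  (check: 312·(-11) + 101·34 = 2)
  q = 4: r = 1, s = 1 − 4·(-11) = 45, t = -3 − 4·34 = -139  (check: 312·45 + 101·(-139) = 1)
The row with r = 1 (the gcd) gives the Bezout coefficients s = 45, t = -139.
Result: 312 · (45) + 101 · (-139) = 1.

gcd(312, 101) = 1; s = 45, t = -139 (check: 312·45 + 101·(-139) = 1).


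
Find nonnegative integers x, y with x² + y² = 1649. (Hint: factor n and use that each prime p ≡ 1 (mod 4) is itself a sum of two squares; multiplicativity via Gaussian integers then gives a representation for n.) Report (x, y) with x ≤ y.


Step 1: Factor n = 1649 = 17 · 97.
Step 2: Check the mod-4 condition on each prime factor: 17 ≡ 1 (mod 4), exponent 1; 97 ≡ 1 (mod 4), exponent 1.
All primes ≡ 3 (mod 4) appear to even exponent (or don't appear), so by the two-squares theorem n IS expressible as a sum of two squares.
Step 3: Build a representation. Here n = 17 · 97 is a product of primes ≡ 1 (mod 4). Each prime p ≡ 1 (mod 4) is itself a sum of two squares; find a² by testing p − a² for a perfect square:
  17: 17 − 1² = 16 = 4² ⇒ 17 = 1² + 4².
  97: 97 − 1² = 96, 97 − 2² = 93, 97 − 3² = 88, 97 − 4² = 81 = 9² ⇒ 97 = 4² + 9².
  Combine using the Brahmagupta–Fibonacci identity (a² + b²)(c² + d²) = (ac − bd)² + (ad + bc)² = (ac + bd)² + (ad − bc)²:
  17 · 97 = 1649: from (1² + 4²)(4² + 9²), take (1·4 − 4·9, 1·9 + 4·4) = (4 − 36, 9 + 16) = (-32, 25); dropping signs (only squares matter) gives (32, 25); check 32² + 25² = 1024 + 625 = 1649 ✓.
Step 4: Order so x ≤ y and verify: 25² + 32² = 625 + 1024 = 1649 = n. ✓

n = 1649 = 25² + 32² (one valid representation with x ≤ y).


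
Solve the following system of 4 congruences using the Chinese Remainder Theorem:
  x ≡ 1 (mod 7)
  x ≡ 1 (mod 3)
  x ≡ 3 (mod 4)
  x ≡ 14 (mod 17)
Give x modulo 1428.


Product of moduli M = 7 · 3 · 4 · 17 = 1428.
Merge one congruence at a time:
  Start: x ≡ 1 (mod 7).
  Combine with x ≡ 1 (mod 3); new modulus lcm = 21.
    Write x = 1 + 7·t and substitute into x ≡ 1 (mod 3): 7·t ≡ 1 − 1 = 0 (mod 3).
    Reduce coefficients mod 3: 1·t ≡ 0 (mod 3).
    So t ≡ 0 (mod 3).
    Then x = 1 + 7·0 = 1, valid modulo lcm(7, 3) = 21: x ≡ 1 (mod 21).
  Combine with x ≡ 3 (mod 4); new modulus lcm = 84.
    Write x = 1 + 21·t and substitute into x ≡ 3 (mod 4): 21·t ≡ 3 − 1 = 2 (mod 4).
    Reduce coefficients mod 4: 1·t ≡ 2 (mod 4).
    So t ≡ 2 (mod 4).
    Then x = 1 + 21·2 = 43, valid modulo lcm(21, 4) = 84: x ≡ 43 (mod 84).
  Combine with x ≡ 14 (mod 17); new modulus lcm = 1428.
    Write x = 43 + 84·t and substitute into x ≡ 14 (mod 17): 84·t ≡ 14 − 43 = -29 (mod 17).
    Reduce coefficients mod 17: 16·t ≡ 5 (mod 17).
    The inverse of 16 mod 17 is 16 (since 16·16 = 256 = 15·17 + 1), so t ≡ 16·5 = 80 ≡ 12 (mod 17).
    Then x = 43 + 84·12 = 1051, valid modulo lcm(84, 17) = 1428: x ≡ 1051 (mod 1428).
Verify against each original: 1051 mod 7 = 1, 1051 mod 3 = 1, 1051 mod 4 = 3, 1051 mod 17 = 14.

x ≡ 1051 (mod 1428).


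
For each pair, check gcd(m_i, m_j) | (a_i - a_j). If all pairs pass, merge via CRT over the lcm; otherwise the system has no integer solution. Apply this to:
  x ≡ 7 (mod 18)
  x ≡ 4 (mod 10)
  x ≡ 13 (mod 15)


Moduli 18, 10, 15 are not pairwise coprime, so CRT works modulo lcm(m_i) when all pairwise compatibility conditions hold.
Pairwise compatibility: gcd(m_i, m_j) must divide a_i - a_j for every pair.
Merge one congruence at a time:
  Start: x ≡ 7 (mod 18).
  Combine with x ≡ 4 (mod 10): gcd(18, 10) = 2, and 4 - 7 = -3 is NOT divisible by 2.
    ⇒ system is inconsistent (no integer solution).

No solution (the system is inconsistent).


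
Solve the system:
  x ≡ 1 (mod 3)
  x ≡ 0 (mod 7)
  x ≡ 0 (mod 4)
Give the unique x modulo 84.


Moduli 3, 7, 4 are pairwise coprime; by CRT there is a unique solution modulo M = 3 · 7 · 4 = 84.
Solve pairwise, accumulating the modulus:
  Start with x ≡ 1 (mod 3).
  Combine with x ≡ 0 (mod 7): since gcd(3, 7) = 1, we get a unique residue mod 21.
    Write x = 1 + 3·t and substitute into x ≡ 0 (mod 7): 3·t ≡ 0 − 1 = -1 (mod 7).
    Reduce coefficients mod 7: 3·t ≡ 6 (mod 7).
    The inverse of 3 mod 7 is 5 (since 3·5 = 15 = 2·7 + 1), so t ≡ 5·6 = 30 ≡ 2 (mod 7).
    Then x = 1 + 3·2 = 7, valid modulo lcm(3, 7) = 21: x ≡ 7 (mod 21).
  Combine with x ≡ 0 (mod 4): since gcd(21, 4) = 1, we get a unique residue mod 84.
    Write x = 7 + 21·t and substitute into x ≡ 0 (mod 4): 21·t ≡ 0 − 7 = -7 (mod 4).
    Reduce coefficients mod 4: 1·t ≡ 1 (mod 4).
    So t ≡ 1 (mod 4).
    Then x = 7 + 21·1 = 28, valid modulo lcm(21, 4) = 84: x ≡ 28 (mod 84).
Verify: 28 mod 3 = 1 ✓, 28 mod 7 = 0 ✓, 28 mod 4 = 0 ✓.

x ≡ 28 (mod 84).


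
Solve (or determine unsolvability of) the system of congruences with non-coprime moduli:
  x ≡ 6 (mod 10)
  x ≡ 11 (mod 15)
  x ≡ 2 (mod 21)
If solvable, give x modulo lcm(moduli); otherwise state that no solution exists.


Moduli 10, 15, 21 are not pairwise coprime, so CRT works modulo lcm(m_i) when all pairwise compatibility conditions hold.
Pairwise compatibility: gcd(m_i, m_j) must divide a_i - a_j for every pair.
Merge one congruence at a time:
  Start: x ≡ 6 (mod 10).
  Combine with x ≡ 11 (mod 15): gcd(10, 15) = 5; 11 - 6 = 5, which IS divisible by 5, so compatible.
    Write x = 6 + 10·t and substitute into x ≡ 11 (mod 15): 10·t ≡ 11 − 6 = 5 (mod 15).
    Divide the congruence (and modulus) by g = 5: 2·t ≡ 1 (mod 3).
    The inverse of 2 mod 3 is 2 (since 2·2 = 4 = 1·3 + 1), so t ≡ 2·1 = 2 ≡ 2 (mod 3).
    Then x = 6 + 10·2 = 26, valid modulo lcm(10, 15) = 30: x ≡ 26 (mod 30).
  Combine with x ≡ 2 (mod 21): gcd(30, 21) = 3; 2 - 26 = -24, which IS divisible by 3, so compatible.
    Write x = 26 + 30·t and substitute into x ≡ 2 (mod 21): 30·t ≡ 2 − 26 = -24 (mod 21).
    Divide the congruence (and modulus) by g = 3: 10·t ≡ -8 (mod 7).
    Reduce coefficients mod 7: 3·t ≡ 6 (mod 7).
    The inverse of 3 mod 7 is 5 (since 3·5 = 15 = 2·7 + 1), so t ≡ 5·6 = 30 ≡ 2 (mod 7).
    Then x = 26 + 30·2 = 86, valid modulo lcm(30, 21) = 210: x ≡ 86 (mod 210).
Verify: 86 mod 10 = 6, 86 mod 15 = 11, 86 mod 21 = 2.

x ≡ 86 (mod 210).


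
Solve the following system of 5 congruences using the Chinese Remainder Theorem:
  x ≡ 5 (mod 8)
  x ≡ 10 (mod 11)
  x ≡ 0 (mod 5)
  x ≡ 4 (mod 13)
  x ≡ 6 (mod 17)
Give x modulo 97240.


Product of moduli M = 8 · 11 · 5 · 13 · 17 = 97240.
Merge one congruence at a time:
  Start: x ≡ 5 (mod 8).
  Combine with x ≡ 10 (mod 11); new modulus lcm = 88.
    Write x = 5 + 8·t and substitute into x ≡ 10 (mod 11): 8·t ≡ 10 − 5 = 5 (mod 11).
    The inverse of 8 mod 11 is 7 (since 8·7 = 56 = 5·11 + 1), so t ≡ 7·5 = 35 ≡ 2 (mod 11).
    Then x = 5 + 8·2 = 21, valid modulo lcm(8, 11) = 88: x ≡ 21 (mod 88).
  Combine with x ≡ 0 (mod 5); new modulus lcm = 440.
    Write x = 21 + 88·t and substitute into x ≡ 0 (mod 5): 88·t ≡ 0 − 21 = -21 (mod 5).
    Reduce coefficients mod 5: 3·t ≡ 4 (mod 5).
    The inverse of 3 mod 5 is 2 (since 3·2 = 6 = 1·5 + 1), so t ≡ 2·4 = 8 ≡ 3 (mod 5).
    Then x = 21 + 88·3 = 285, valid modulo lcm(88, 5) = 440: x ≡ 285 (mod 440).
  Combine with x ≡ 4 (mod 13); new modulus lcm = 5720.
    Write x = 285 + 440·t and substitute into x ≡ 4 (mod 13): 440·t ≡ 4 − 285 = -281 (mod 13).
    Reduce coefficients mod 13: 11·t ≡ 5 (mod 13).
    The inverse of 11 mod 13 is 6 (since 11·6 = 66 = 5·13 + 1), so t ≡ 6·5 = 30 ≡ 4 (mod 13).
    Then x = 285 + 440·4 = 2045, valid modulo lcm(440, 13) = 5720: x ≡ 2045 (mod 5720).
  Combine with x ≡ 6 (mod 17); new modulus lcm = 97240.
    Write x = 2045 + 5720·t and substitute into x ≡ 6 (mod 17): 5720·t ≡ 6 − 2045 = -2039 (mod 17).
    Reduce coefficients mod 17: 8·t ≡ 1 (mod 17).
    The inverse of 8 mod 17 is 15 (since 8·15 = 120 = 7·17 + 1), so t ≡ 15·1 = 15 ≡ 15 (mod 17).
    Then x = 2045 + 5720·15 = 87845, valid modulo lcm(5720, 17) = 97240: x ≡ 87845 (mod 97240).
Verify against each original: 87845 mod 8 = 5, 87845 mod 11 = 10, 87845 mod 5 = 0, 87845 mod 13 = 4, 87845 mod 17 = 6.

x ≡ 87845 (mod 97240).


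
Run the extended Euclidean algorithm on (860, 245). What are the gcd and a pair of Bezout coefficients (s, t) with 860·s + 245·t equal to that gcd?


Euclidean algorithm on (860, 245) — divide until remainder is 0:
  860 = 3 · 245 + 125
  245 = 1 · 125 + 120
  125 = 1 · 120 + 5
  120 = 24 · 5 + 0
gcd(860, 245) = 5.
Track Bezout coefficients alongside the remainders: start with r₀ = 860 = a·1 + b·0 (s = 1, t = 0) and r₁ = 245 = a·0 + b·1 (s = 0, t = 1); each new remainder r_{k+1} = r_{k-1} − q_k·r_k inherits s_{k+1} = s_{k-1} − q_k·s_k, t_{k+1} = t_{k-1} − q_k·t_k, so r_k = a·s_k + b·t_k at every step:
  q = 3: r = 125, s = 1 − 3·0 = 1, t = 0 − 3·1 = -3  (check: 860·1 + 245·(-3) = 125)
  q = 1: r = 120, s = 0 − 1·1 = -1, t = 1 − 1·(-3) = 4  (check: 860·(-1) + 245·4 = 120)
  q = 1: r = 5, s = 1 − 1·(-1) = 2, t = -3 − 1·4 = -7  (check: 860·2 + 245·(-7) = 5)
The row with r = 5 (the gcd) gives the Bezout coefficients s = 2, t = -7.
Result: 860 · (2) + 245 · (-7) = 5.

gcd(860, 245) = 5; s = 2, t = -7 (check: 860·2 + 245·(-7) = 5).


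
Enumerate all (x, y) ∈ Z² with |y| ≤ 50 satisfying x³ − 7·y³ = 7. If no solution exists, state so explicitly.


The equation is x³ - 7y³ = 7. For fixed y, x³ = 7·y³ + 7, so a solution requires the RHS to be a perfect cube.
Strategy: iterate y from -50 to 50, compute RHS = 7·y³ + 7, and check whether it is a (positive or negative) perfect cube.
Check small values of y:
  y = 0: RHS = 7 is not a perfect cube.
  y = 1: RHS = 14 is not a perfect cube.
  y = -1: RHS = 0 = (0)³ ⇒ x = 0 works.
  y = 2: RHS = 63 is not a perfect cube.
  y = -2: RHS = -49 is not a perfect cube.
  y = 3: RHS = 196 is not a perfect cube.
  y = -3: RHS = -182 is not a perfect cube.
Continuing the search up to |y| = 50 finds no further solutions beyond those listed.
Collected solutions: (0, -1).

Solutions (with |y| ≤ 50): (0, -1).


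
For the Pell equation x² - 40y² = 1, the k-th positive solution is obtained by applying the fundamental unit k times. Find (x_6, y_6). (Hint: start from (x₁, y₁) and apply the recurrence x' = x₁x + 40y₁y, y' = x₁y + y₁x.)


Step 1: Find the fundamental solution (x₁, y₁) of x² - 40y² = 1.
  Expand √40 as a continued fraction. a₀ = ⌊√40⌋ = 6; iterate m_{k+1} = d_k·a_k − m_k, d_{k+1} = (40 − m_{k+1}²)/d_k, a_{k+1} = ⌊(a₀ + m_{k+1})/d_{k+1}⌋ (starting m₀ = 0, d₀ = 1), with convergents p_k = a_k·p_{k-1} + p_{k-2}, q_k = a_k·q_{k-1} + q_{k-2} (p₋₁ = 1, q₋₁ = 0):
  k = 0: a₀ = 6; p₀/q₀ = 6/1; p₀² − 40·q₀² = 36 − 40 = -4.
  k = 1: m = 6, d = 4, a = ⌊(6 + 6)/4⌋ = 3; p/q = (3·6 + 1)/(3·1 + 0) = 19/3; p² − 40·q² = 361 − 360 = 1.
  The first convergent with p² − 40·q² = 1 gives the fundamental solution (x₁, y₁) = (19, 3).
Step 2: Apply the recurrence (x_{n+1}, y_{n+1}) = (x₁x_n + 40y₁y_n, x₁y_n + y₁x_n) repeatedly.
  From (x_1, y_1) = (19, 3): x_2 = 19·19 + 40·3·3 = 721; y_2 = 19·3 + 3·19 = 114.
  From (x_2, y_2) = (721, 114): x_3 = 19·721 + 40·3·114 = 27379; y_3 = 19·114 + 3·721 = 4329.
  From (x_3, y_3) = (27379, 4329): x_4 = 19·27379 + 40·3·4329 = 1039681; y_4 = 19·4329 + 3·27379 = 164388.
  From (x_4, y_4) = (1039681, 164388): x_5 = 19·1039681 + 40·3·164388 = 39480499; y_5 = 19·164388 + 3·1039681 = 6242415.
  From (x_5, y_5) = (39480499, 6242415): x_6 = 19·39480499 + 40·3·6242415 = 1499219281; y_6 = 19·6242415 + 3·39480499 = 237047382.
Step 3: Verify x_6² - 40·y_6² = 2247658452522156961 - 2247658452522156960 = 1 (should be 1). ✓

(x_1, y_1) = (19, 3); (x_6, y_6) = (1499219281, 237047382).


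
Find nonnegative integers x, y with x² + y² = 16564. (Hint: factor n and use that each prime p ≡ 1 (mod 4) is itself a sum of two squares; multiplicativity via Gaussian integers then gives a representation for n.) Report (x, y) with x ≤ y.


Step 1: Factor n = 16564 = 2^2 · 41 · 101.
Step 2: Check the mod-4 condition on each prime factor: 2 = 2 (special); 41 ≡ 1 (mod 4), exponent 1; 101 ≡ 1 (mod 4), exponent 1.
All primes ≡ 3 (mod 4) appear to even exponent (or don't appear), so by the two-squares theorem n IS expressible as a sum of two squares.
Step 3: Build a representation. Group n = k² · m with k = 2 and m = 41 · 101 = 4141 (a product of primes ≡ 1 (mod 4)); a representation of m scales to one of n via (k·x)² + (k·y)² = k²(x² + y²). Each prime p ≡ 1 (mod 4) is itself a sum of two squares; find a² by testing p − a² for a perfect square:
  41: 41 − 1² = 40, 41 − 2² = 37, 41 − 3² = 32, 41 − 4² = 25 = 5² ⇒ 41 = 4² + 5².
  101: 101 − 1² = 100 = 10² ⇒ 101 = 1² + 10².
  Combine using the Brahmagupta–Fibonacci identity (a² + b²)(c² + d²) = (ac − bd)² + (ad + bc)² = (ac + bd)² + (ad − bc)²:
  41 · 101 = 4141: from (4² + 5²)(1² + 10²), take (4·1 − 5·10, 4·10 + 5·1) = (4 − 50, 40 + 5) = (-46, 45); dropping signs (only squares matter) gives (46, 45); check 46² + 45² = 2116 + 2025 = 4141 ✓.
  Scale by k = 2: (2·46, 2·45) = (92, 90).
Step 4: Order so x ≤ y and verify: 90² + 92² = 8100 + 8464 = 16564 = n. ✓

n = 16564 = 90² + 92² (one valid representation with x ≤ y).


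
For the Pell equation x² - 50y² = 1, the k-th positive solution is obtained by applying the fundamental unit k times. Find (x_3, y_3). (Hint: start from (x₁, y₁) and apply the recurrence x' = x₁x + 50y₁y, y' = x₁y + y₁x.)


Step 1: Find the fundamental solution (x₁, y₁) of x² - 50y² = 1.
  Expand √50 as a continued fraction. a₀ = ⌊√50⌋ = 7; iterate m_{k+1} = d_k·a_k − m_k, d_{k+1} = (50 − m_{k+1}²)/d_k, a_{k+1} = ⌊(a₀ + m_{k+1})/d_{k+1}⌋ (starting m₀ = 0, d₀ = 1), with convergents p_k = a_k·p_{k-1} + p_{k-2}, q_k = a_k·q_{k-1} + q_{k-2} (p₋₁ = 1, q₋₁ = 0):
  k = 0: a₀ = 7; p₀/q₀ = 7/1; p₀² − 50·q₀² = 49 − 50 = -1.
  k = 1: m = 7, d = 1, a = ⌊(7 + 7)/1⌋ = 14; p/q = (14·7 + 1)/(14·1 + 0) = 99/14; p² − 50·q² = 9801 − 9800 = 1.
  The first convergent with p² − 50·q² = 1 gives the fundamental solution (x₁, y₁) = (99, 14).
Step 2: Apply the recurrence (x_{n+1}, y_{n+1}) = (x₁x_n + 50y₁y_n, x₁y_n + y₁x_n) repeatedly.
  From (x_1, y_1) = (99, 14): x_2 = 99·99 + 50·14·14 = 19601; y_2 = 99·14 + 14·99 = 2772.
  From (x_2, y_2) = (19601, 2772): x_3 = 99·19601 + 50·14·2772 = 3880899; y_3 = 99·2772 + 14·19601 = 548842.
Step 3: Verify x_3² - 50·y_3² = 15061377048201 - 15061377048200 = 1 (should be 1). ✓

(x_1, y_1) = (99, 14); (x_3, y_3) = (3880899, 548842).


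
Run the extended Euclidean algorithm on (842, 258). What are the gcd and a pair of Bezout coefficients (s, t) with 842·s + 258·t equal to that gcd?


Euclidean algorithm on (842, 258) — divide until remainder is 0:
  842 = 3 · 258 + 68
  258 = 3 · 68 + 54
  68 = 1 · 54 + 14
  54 = 3 · 14 + 12
  14 = 1 · 12 + 2
  12 = 6 · 2 + 0
gcd(842, 258) = 2.
Track Bezout coefficients alongside the remainders: start with r₀ = 842 = a·1 + b·0 (s = 1, t = 0) and r₁ = 258 = a·0 + b·1 (s = 0, t = 1); each new remainder r_{k+1} = r_{k-1} − q_k·r_k inherits s_{k+1} = s_{k-1} − q_k·s_k, t_{k+1} = t_{k-1} − q_k·t_k, so r_k = a·s_k + b·t_k at every step:
  q = 3: r = 68, s = 1 − 3·0 = 1, t = 0 − 3·1 = -3  (check: 842·1 + 258·(-3) = 68)
  q = 3: r = 54, s = 0 − 3·1 = -3, t = 1 − 3·(-3) = 10  (check: 842·(-3) + 258·10 = 54)
  q = 1: r = 14, s = 1 − 1·(-3) = 4, t = -3 − 1·10 = -13  (check: 842·4 + 258·(-13) = 14)
  q = 3: r = 12, s = -3 − 3·4 = -15, t = 10 − 3·(-13) = 49  (check: 842·(-15) + 258·49 = 12)
  q = 1: r = 2, s = 4 − 1·(-15) = 19, t = -13 − 1·49 = -62  (check: 842·19 + 258·(-62) = 2)
The row with r = 2 (the gcd) gives the Bezout coefficients s = 19, t = -62.
Result: 842 · (19) + 258 · (-62) = 2.

gcd(842, 258) = 2; s = 19, t = -62 (check: 842·19 + 258·(-62) = 2).


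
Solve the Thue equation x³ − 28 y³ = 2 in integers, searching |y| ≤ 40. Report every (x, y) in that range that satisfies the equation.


The equation is x³ - 28y³ = 2. For fixed y, x³ = 28·y³ + 2, so a solution requires the RHS to be a perfect cube.
Strategy: iterate y from -40 to 40, compute RHS = 28·y³ + 2, and check whether it is a (positive or negative) perfect cube.
Check small values of y:
  y = 0: RHS = 2 is not a perfect cube.
  y = 1: RHS = 30 is not a perfect cube.
  y = -1: RHS = -26 is not a perfect cube.
  y = 2: RHS = 226 is not a perfect cube.
  y = -2: RHS = -222 is not a perfect cube.
  y = 3: RHS = 758 is not a perfect cube.
  y = -3: RHS = -754 is not a perfect cube.
Continuing the search up to |y| = 40 finds no solutions either.
No (x, y) in the scanned range satisfies the equation.

No integer solutions with |y| ≤ 40.


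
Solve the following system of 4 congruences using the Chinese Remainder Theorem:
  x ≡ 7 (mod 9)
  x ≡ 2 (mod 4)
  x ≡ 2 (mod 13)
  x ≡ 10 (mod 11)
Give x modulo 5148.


Product of moduli M = 9 · 4 · 13 · 11 = 5148.
Merge one congruence at a time:
  Start: x ≡ 7 (mod 9).
  Combine with x ≡ 2 (mod 4); new modulus lcm = 36.
    Write x = 7 + 9·t and substitute into x ≡ 2 (mod 4): 9·t ≡ 2 − 7 = -5 (mod 4).
    Reduce coefficients mod 4: 1·t ≡ 3 (mod 4).
    So t ≡ 3 (mod 4).
    Then x = 7 + 9·3 = 34, valid modulo lcm(9, 4) = 36: x ≡ 34 (mod 36).
  Combine with x ≡ 2 (mod 13); new modulus lcm = 468.
    Write x = 34 + 36·t and substitute into x ≡ 2 (mod 13): 36·t ≡ 2 − 34 = -32 (mod 13).
    Reduce coefficients mod 13: 10·t ≡ 7 (mod 13).
    The inverse of 10 mod 13 is 4 (since 10·4 = 40 = 3·13 + 1), so t ≡ 4·7 = 28 ≡ 2 (mod 13).
    Then x = 34 + 36·2 = 106, valid modulo lcm(36, 13) = 468: x ≡ 106 (mod 468).
  Combine with x ≡ 10 (mod 11); new modulus lcm = 5148.
    Write x = 106 + 468·t and substitute into x ≡ 10 (mod 11): 468·t ≡ 10 − 106 = -96 (mod 11).
    Reduce coefficients mod 11: 6·t ≡ 3 (mod 11).
    The inverse of 6 mod 11 is 2 (since 6·2 = 12 = 1·11 + 1), so t ≡ 2·3 = 6 ≡ 6 (mod 11).
    Then x = 106 + 468·6 = 2914, valid modulo lcm(468, 11) = 5148: x ≡ 2914 (mod 5148).
Verify against each original: 2914 mod 9 = 7, 2914 mod 4 = 2, 2914 mod 13 = 2, 2914 mod 11 = 10.

x ≡ 2914 (mod 5148).


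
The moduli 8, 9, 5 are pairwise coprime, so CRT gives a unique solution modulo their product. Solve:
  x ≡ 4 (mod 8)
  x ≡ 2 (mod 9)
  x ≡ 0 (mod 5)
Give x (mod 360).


Moduli 8, 9, 5 are pairwise coprime; by CRT there is a unique solution modulo M = 8 · 9 · 5 = 360.
Solve pairwise, accumulating the modulus:
  Start with x ≡ 4 (mod 8).
  Combine with x ≡ 2 (mod 9): since gcd(8, 9) = 1, we get a unique residue mod 72.
    Write x = 4 + 8·t and substitute into x ≡ 2 (mod 9): 8·t ≡ 2 − 4 = -2 (mod 9).
    Reduce coefficients mod 9: 8·t ≡ 7 (mod 9).
    The inverse of 8 mod 9 is 8 (since 8·8 = 64 = 7·9 + 1), so t ≡ 8·7 = 56 ≡ 2 (mod 9).
    Then x = 4 + 8·2 = 20, valid modulo lcm(8, 9) = 72: x ≡ 20 (mod 72).
  Combine with x ≡ 0 (mod 5): since gcd(72, 5) = 1, we get a unique residue mod 360.
    Write x = 20 + 72·t and substitute into x ≡ 0 (mod 5): 72·t ≡ 0 − 20 = -20 (mod 5).
    Reduce coefficients mod 5: 2·t ≡ 0 (mod 5).
    The inverse of 2 mod 5 is 3 (since 2·3 = 6 = 1·5 + 1), so t ≡ 3·0 = 0 ≡ 0 (mod 5).
    Then x = 20 + 72·0 = 20, valid modulo lcm(72, 5) = 360: x ≡ 20 (mod 360).
Verify: 20 mod 8 = 4 ✓, 20 mod 9 = 2 ✓, 20 mod 5 = 0 ✓.

x ≡ 20 (mod 360).


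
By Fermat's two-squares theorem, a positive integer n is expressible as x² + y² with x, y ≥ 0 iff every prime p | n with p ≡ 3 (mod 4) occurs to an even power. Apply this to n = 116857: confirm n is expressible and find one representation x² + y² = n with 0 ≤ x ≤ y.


Step 1: Factor n = 116857 = 13 · 89 · 101.
Step 2: Check the mod-4 condition on each prime factor: 13 ≡ 1 (mod 4), exponent 1; 89 ≡ 1 (mod 4), exponent 1; 101 ≡ 1 (mod 4), exponent 1.
All primes ≡ 3 (mod 4) appear to even exponent (or don't appear), so by the two-squares theorem n IS expressible as a sum of two squares.
Step 3: Build a representation. Here n = 13 · 89 · 101 is a product of primes ≡ 1 (mod 4). Each prime p ≡ 1 (mod 4) is itself a sum of two squares; find a² by testing p − a² for a perfect square:
  13: 13 − 1² = 12, 13 − 2² = 9 = 3² ⇒ 13 = 2² + 3².
  89: 89 − 1² = 88, 89 − 2² = 85, 89 − 3² = 80, 89 − 4² = 73, 89 − 5² = 64 = 8² ⇒ 89 = 5² + 8².
  101: 101 − 1² = 100 = 10² ⇒ 101 = 1² + 10².
  Combine using the Brahmagupta–Fibonacci identity (a² + b²)(c² + d²) = (ac − bd)² + (ad + bc)² = (ac + bd)² + (ad − bc)²:
  13 · 89 = 1157: from (2² + 3²)(5² + 8²), take (2·5 − 3·8, 2·8 + 3·5) = (10 − 24, 16 + 15) = (-14, 31); dropping signs (only squares matter) gives (14, 31); check 14² + 31² = 196 + 961 = 1157 ✓.
  1157 · 101 = 116857: from (14² + 31²)(1² + 10²), take (14·1 − 31·10, 14·10 + 31·1) = (14 − 310, 140 + 31) = (-296, 171); dropping signs (only squares matter) gives (296, 171); check 296² + 171² = 87616 + 29241 = 116857 ✓.
Step 4: Order so x ≤ y and verify: 171² + 296² = 29241 + 87616 = 116857 = n. ✓

n = 116857 = 171² + 296² (one valid representation with x ≤ y).


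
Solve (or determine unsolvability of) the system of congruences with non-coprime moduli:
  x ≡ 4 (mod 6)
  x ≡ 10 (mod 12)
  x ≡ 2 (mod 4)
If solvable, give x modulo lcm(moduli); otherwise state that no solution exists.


Moduli 6, 12, 4 are not pairwise coprime, so CRT works modulo lcm(m_i) when all pairwise compatibility conditions hold.
Pairwise compatibility: gcd(m_i, m_j) must divide a_i - a_j for every pair.
Merge one congruence at a time:
  Start: x ≡ 4 (mod 6).
  Combine with x ≡ 10 (mod 12): gcd(6, 12) = 6; 10 - 4 = 6, which IS divisible by 6, so compatible.
    Write x = 4 + 6·t and substitute into x ≡ 10 (mod 12): 6·t ≡ 10 − 4 = 6 (mod 12).
    Divide the congruence (and modulus) by g = 6: 1·t ≡ 1 (mod 2).
    So t ≡ 1 (mod 2).
    Then x = 4 + 6·1 = 10, valid modulo lcm(6, 12) = 12: x ≡ 10 (mod 12).
  Combine with x ≡ 2 (mod 4): gcd(12, 4) = 4; 2 - 10 = -8, which IS divisible by 4, so compatible.
    Write x = 10 + 12·t and substitute into x ≡ 2 (mod 4): 12·t ≡ 2 − 10 = -8 (mod 4).
    Divide the congruence (and modulus) by g = 4: 3·t ≡ -2 (mod 1).
    Modulo 1 every t works; take t = 0.
    Then x = 10 + 12·0 = 10, valid modulo lcm(12, 4) = 12: x ≡ 10 (mod 12).
Verify: 10 mod 6 = 4, 10 mod 12 = 10, 10 mod 4 = 2.

x ≡ 10 (mod 12).


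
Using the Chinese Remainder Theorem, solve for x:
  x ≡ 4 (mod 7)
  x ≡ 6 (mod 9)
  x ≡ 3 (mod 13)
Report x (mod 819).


Moduli 7, 9, 13 are pairwise coprime; by CRT there is a unique solution modulo M = 7 · 9 · 13 = 819.
Solve pairwise, accumulating the modulus:
  Start with x ≡ 4 (mod 7).
  Combine with x ≡ 6 (mod 9): since gcd(7, 9) = 1, we get a unique residue mod 63.
    Write x = 4 + 7·t and substitute into x ≡ 6 (mod 9): 7·t ≡ 6 − 4 = 2 (mod 9).
    The inverse of 7 mod 9 is 4 (since 7·4 = 28 = 3·9 + 1), so t ≡ 4·2 = 8 ≡ 8 (mod 9).
    Then x = 4 + 7·8 = 60, valid modulo lcm(7, 9) = 63: x ≡ 60 (mod 63).
  Combine with x ≡ 3 (mod 13): since gcd(63, 13) = 1, we get a unique residue mod 819.
    Write x = 60 + 63·t and substitute into x ≡ 3 (mod 13): 63·t ≡ 3 − 60 = -57 (mod 13).
    Reduce coefficients mod 13: 11·t ≡ 8 (mod 13).
    The inverse of 11 mod 13 is 6 (since 11·6 = 66 = 5·13 + 1), so t ≡ 6·8 = 48 ≡ 9 (mod 13).
    Then x = 60 + 63·9 = 627, valid modulo lcm(63, 13) = 819: x ≡ 627 (mod 819).
Verify: 627 mod 7 = 4 ✓, 627 mod 9 = 6 ✓, 627 mod 13 = 3 ✓.

x ≡ 627 (mod 819).


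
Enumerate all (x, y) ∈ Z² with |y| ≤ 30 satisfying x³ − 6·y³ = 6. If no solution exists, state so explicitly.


The equation is x³ - 6y³ = 6. For fixed y, x³ = 6·y³ + 6, so a solution requires the RHS to be a perfect cube.
Strategy: iterate y from -30 to 30, compute RHS = 6·y³ + 6, and check whether it is a (positive or negative) perfect cube.
Check small values of y:
  y = 0: RHS = 6 is not a perfect cube.
  y = 1: RHS = 12 is not a perfect cube.
  y = -1: RHS = 0 = (0)³ ⇒ x = 0 works.
  y = 2: RHS = 54 is not a perfect cube.
  y = -2: RHS = -42 is not a perfect cube.
  y = 3: RHS = 168 is not a perfect cube.
  y = -3: RHS = -156 is not a perfect cube.
Continuing the search up to |y| = 30 finds no further solutions beyond those listed.
Collected solutions: (0, -1).

Solutions (with |y| ≤ 30): (0, -1).


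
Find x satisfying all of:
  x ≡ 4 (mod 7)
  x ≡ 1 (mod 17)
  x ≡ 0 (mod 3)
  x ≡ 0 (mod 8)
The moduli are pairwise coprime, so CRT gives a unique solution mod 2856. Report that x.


Product of moduli M = 7 · 17 · 3 · 8 = 2856.
Merge one congruence at a time:
  Start: x ≡ 4 (mod 7).
  Combine with x ≡ 1 (mod 17); new modulus lcm = 119.
    Write x = 4 + 7·t and substitute into x ≡ 1 (mod 17): 7·t ≡ 1 − 4 = -3 (mod 17).
    Reduce coefficients mod 17: 7·t ≡ 14 (mod 17).
    The inverse of 7 mod 17 is 5 (since 7·5 = 35 = 2·17 + 1), so t ≡ 5·14 = 70 ≡ 2 (mod 17).
    Then x = 4 + 7·2 = 18, valid modulo lcm(7, 17) = 119: x ≡ 18 (mod 119).
  Combine with x ≡ 0 (mod 3); new modulus lcm = 357.
    Write x = 18 + 119·t and substitute into x ≡ 0 (mod 3): 119·t ≡ 0 − 18 = -18 (mod 3).
    Reduce coefficients mod 3: 2·t ≡ 0 (mod 3).
    The inverse of 2 mod 3 is 2 (since 2·2 = 4 = 1·3 + 1), so t ≡ 2·0 = 0 ≡ 0 (mod 3).
    Then x = 18 + 119·0 = 18, valid modulo lcm(119, 3) = 357: x ≡ 18 (mod 357).
  Combine with x ≡ 0 (mod 8); new modulus lcm = 2856.
    Write x = 18 + 357·t and substitute into x ≡ 0 (mod 8): 357·t ≡ 0 − 18 = -18 (mod 8).
    Reduce coefficients mod 8: 5·t ≡ 6 (mod 8).
    The inverse of 5 mod 8 is 5 (since 5·5 = 25 = 3·8 + 1), so t ≡ 5·6 = 30 ≡ 6 (mod 8).
    Then x = 18 + 357·6 = 2160, valid modulo lcm(357, 8) = 2856: x ≡ 2160 (mod 2856).
Verify against each original: 2160 mod 7 = 4, 2160 mod 17 = 1, 2160 mod 3 = 0, 2160 mod 8 = 0.

x ≡ 2160 (mod 2856).


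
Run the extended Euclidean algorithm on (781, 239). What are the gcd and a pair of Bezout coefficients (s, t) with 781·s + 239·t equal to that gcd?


Euclidean algorithm on (781, 239) — divide until remainder is 0:
  781 = 3 · 239 + 64
  239 = 3 · 64 + 47
  64 = 1 · 47 + 17
  47 = 2 · 17 + 13
  17 = 1 · 13 + 4
  13 = 3 · 4 + 1
  4 = 4 · 1 + 0
gcd(781, 239) = 1.
Track Bezout coefficients alongside the remainders: start with r₀ = 781 = a·1 + b·0 (s = 1, t = 0) and r₁ = 239 = a·0 + b·1 (s = 0, t = 1); each new remainder r_{k+1} = r_{k-1} − q_k·r_k inherits s_{k+1} = s_{k-1} − q_k·s_k, t_{k+1} = t_{k-1} − q_k·t_k, so r_k = a·s_k + b·t_k at every step:
  q = 3: r = 64, s = 1 − 3·0 = 1, t = 0 − 3·1 = -3  (check: 781·1 + 239·(-3) = 64)
  q = 3: r = 47, s = 0 − 3·1 = -3, t = 1 − 3·(-3) = 10  (check: 781·(-3) + 239·10 = 47)
  q = 1: r = 17, s = 1 − 1·(-3) = 4, t = -3 − 1·10 = -13  (check: 781·4 + 239·(-13) = 17)
  q = 2: r = 13, s = -3 − 2·4 = -11, t = 10 − 2·(-13) = 36  (check: 781·(-11) + 239·36 = 13)
  q = 1: r = 4, s = 4 − 1·(-11) = 15, t = -13 − 1·36 = -49  (check: 781·15 + 239·(-49) = 4)
  q = 3: r = 1, s = -11 − 3·15 = -56, t = 36 − 3·(-49) = 183  (check: 781·(-56) + 239·183 = 1)
The row with r = 1 (the gcd) gives the Bezout coefficients s = -56, t = 183.
Result: 781 · (-56) + 239 · (183) = 1.

gcd(781, 239) = 1; s = -56, t = 183 (check: 781·(-56) + 239·183 = 1).
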